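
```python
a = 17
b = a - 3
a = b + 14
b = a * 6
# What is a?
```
Trace:
  a=17
  a=17, b=14
  a=28, b=14
  a=28, b=168

Final answer: 28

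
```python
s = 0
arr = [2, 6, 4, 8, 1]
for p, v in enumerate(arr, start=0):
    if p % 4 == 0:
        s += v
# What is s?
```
Trace:
  s=0
  s=2, p=0, v=2
  s=2, p=1, v=6
  s=2, p=2, v=4
  s=2, p=3, v=8
  s=3, p=4, v=1

Final answer: 3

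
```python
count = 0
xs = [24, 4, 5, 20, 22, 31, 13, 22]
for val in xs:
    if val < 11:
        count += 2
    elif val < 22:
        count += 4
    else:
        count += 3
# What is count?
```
Trace:
  count=0
  count=3, val=24
  count=5, val=4
  count=7, val=5
  count=11, val=20
  count=14, val=22
  count=17, val=31
  count=21, val=13
  count=24, val=22

Final answer: 24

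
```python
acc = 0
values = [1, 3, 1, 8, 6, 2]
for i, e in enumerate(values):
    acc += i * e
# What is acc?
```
Trace:
  acc=0
  acc=0, i=0, e=1
  acc=3, i=1, e=3
  acc=5, i=2, e=1
  acc=29, i=3, e=8
  acc=53, i=4, e=6
  acc=63, i=5, e=2

Final answer: 63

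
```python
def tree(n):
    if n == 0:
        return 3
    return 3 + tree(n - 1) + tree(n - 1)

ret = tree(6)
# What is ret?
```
Call trace (a repeated sub-call is expanded the first time; later identical calls just restate its return value):
tree(n=6)
  tree(n=5)
    tree(n=4)
      tree(n=3)
        tree(n=2)
          tree(n=1)
            tree(n=0)
            -> return 3
            tree(n=0)
            -> return 3
          -> return 9
          tree(n=1) -> return 9  (same call as traced above)
        -> return 21
        tree(n=2) -> return 21  (same call as traced above)
      -> return 45
      tree(n=3) -> return 45  (same call as traced above)
    -> return 93
    tree(n=4) -> return 93  (same call as traced above)
  -> return 189
  tree(n=5) -> return 189  (same call as traced above)
-> return 381

Final answer: 381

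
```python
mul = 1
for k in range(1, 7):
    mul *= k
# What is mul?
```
Trace:
  mul=1
  mul=1, k=1
  mul=2, k=2
  mul=6, k=3
  mul=24, k=4
  mul=120, k=5
  mul=720, k=6

Final answer: 720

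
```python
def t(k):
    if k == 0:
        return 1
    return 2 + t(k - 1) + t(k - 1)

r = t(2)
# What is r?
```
Call trace (a repeated sub-call is expanded the first time; later identical calls just restate its return value):
t(k=2)
  t(k=1)
    t(k=0)
    -> return 1
    t(k=0)
    -> return 1
  -> return 4
  t(k=1) -> return 4  (same call as traced above)
-> return 10

Final answer: 10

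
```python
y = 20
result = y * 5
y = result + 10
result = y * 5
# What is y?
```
Trace:
  y=20
  y=20, result=100
  y=110, result=100
  y=110, result=550

Final answer: 110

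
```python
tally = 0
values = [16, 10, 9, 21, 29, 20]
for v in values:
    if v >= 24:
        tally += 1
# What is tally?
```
Trace:
  tally=0
  tally=0, v=16
  tally=0, v=10
  tally=0, v=9
  tally=0, v=21
  tally=1, v=29
  tally=1, v=20

Final answer: 1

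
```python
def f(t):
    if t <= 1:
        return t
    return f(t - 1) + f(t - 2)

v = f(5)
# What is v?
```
Call trace (a repeated sub-call is expanded the first time; later identical calls just restate its return value):
f(t=5)
  f(t=4)
    f(t=3)
      f(t=2)
        f(t=1)
        -> return 1
        f(t=0)
        -> return 0
      -> return 1
      f(t=1)
      -> return 1
    -> return 2
    f(t=2) -> return 1  (same call as traced above)
  -> return 3
  f(t=3) -> return 2  (same call as traced above)
-> return 5

Final answer: 5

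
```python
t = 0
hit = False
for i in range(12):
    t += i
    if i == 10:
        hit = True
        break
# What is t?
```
Trace:
  t=0
  t=0, hit=False
  t=0, hit=False, i=0
  t=1, hit=False, i=1
  t=3, hit=False, i=2
  t=6, hit=False, i=3
  t=10, hit=False, i=4
  t=15, hit=False, i=5
  t=21, hit=False, i=6
  t=28, hit=False, i=7
  t=36, hit=False, i=8
  t=45, hit=False, i=9
  t=55, hit=True, i=10

Final answer: 55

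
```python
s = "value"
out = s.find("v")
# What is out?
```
Trace:
  s='value'
  s='value', out=0

Final answer: 0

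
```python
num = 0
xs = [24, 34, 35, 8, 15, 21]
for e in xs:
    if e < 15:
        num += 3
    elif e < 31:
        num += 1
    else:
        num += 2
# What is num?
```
Trace:
  num=0
  num=1, e=24
  num=3, e=34
  num=5, e=35
  num=8, e=8
  num=9, e=15
  num=10, e=21

Final answer: 10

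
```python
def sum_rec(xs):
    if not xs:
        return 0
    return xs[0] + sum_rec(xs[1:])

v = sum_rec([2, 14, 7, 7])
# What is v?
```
Call trace:
sum_rec(xs=[2, 14, 7, 7])
  sum_rec(xs=[14, 7, 7])
    sum_rec(xs=[7, 7])
      sum_rec(xs=[7])
        sum_rec(xs=[])
        -> return 0
      -> return 7
    -> return 14
  -> return 28
-> return 30

Final answer: 30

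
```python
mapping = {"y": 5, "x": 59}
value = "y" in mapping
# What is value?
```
Trace:
  mapping={'y': 5, 'x': 59}
  mapping={'y': 5, 'x': 59}, value=True

Final answer: True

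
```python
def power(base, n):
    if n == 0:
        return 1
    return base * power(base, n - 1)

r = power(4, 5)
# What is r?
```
Call trace:
power(base=4, n=5)
  power(base=4, n=4)
    power(base=4, n=3)
      power(base=4, n=2)
        power(base=4, n=1)
          power(base=4, n=0)
          -> return 1
        -> return 4
      -> return 16
    -> return 64
  -> return 256
-> return 1024

Final answer: 1024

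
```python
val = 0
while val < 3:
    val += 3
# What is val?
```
Trace:
  val=0
  val=3

Final answer: 3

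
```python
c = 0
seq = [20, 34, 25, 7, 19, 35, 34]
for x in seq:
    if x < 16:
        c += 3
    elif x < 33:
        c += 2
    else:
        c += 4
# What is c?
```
Trace:
  c=0
  c=2, x=20
  c=6, x=34
  c=8, x=25
  c=11, x=7
  c=13, x=19
  c=17, x=35
  c=21, x=34

Final answer: 21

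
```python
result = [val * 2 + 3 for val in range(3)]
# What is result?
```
Trace:
  val=0
  val=1
  val=2
  result=[3, 5, 7]

Final answer: [3, 5, 7]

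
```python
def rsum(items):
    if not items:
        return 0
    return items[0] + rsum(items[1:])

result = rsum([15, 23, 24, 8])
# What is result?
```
Call trace:
rsum(items=[15, 23, 24, 8])
  rsum(items=[23, 24, 8])
    rsum(items=[24, 8])
      rsum(items=[8])
        rsum(items=[])
        -> return 0
      -> return 8
    -> return 32
  -> return 55
-> return 70

Final answer: 70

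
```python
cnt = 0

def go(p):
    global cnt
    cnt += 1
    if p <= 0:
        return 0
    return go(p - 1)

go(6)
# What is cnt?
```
Call trace:
go(p=6)
  go(p=5)
    go(p=4)
      go(p=3)
        go(p=2)
          go(p=1)
            go(p=0)
            -> return 0
          -> return 0
        -> return 0
      -> return 0
    -> return 0
  -> return 0
-> return 0

cnt is incremented once per call. go is entered once for each p = 6, 5, 4, 3, 2, 1, 0 (the p <= 0 call returns without recursing), i.e. 6 + 1 calls.
cnt = 7

Final answer: 7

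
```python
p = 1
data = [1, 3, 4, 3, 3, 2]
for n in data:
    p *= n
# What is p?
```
Trace:
  p=1
  p=1, n=1
  p=3, n=3
  p=12, n=4
  p=36, n=3
  p=108, n=3
  p=216, n=2

Final answer: 216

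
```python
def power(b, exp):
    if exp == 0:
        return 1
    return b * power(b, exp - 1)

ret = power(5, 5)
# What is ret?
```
Call trace:
power(b=5, exp=5)
  power(b=5, exp=4)
    power(b=5, exp=3)
      power(b=5, exp=2)
        power(b=5, exp=1)
          power(b=5, exp=0)
          -> return 1
        -> return 5
      -> return 25
    -> return 125
  -> return 625
-> return 3125

Final answer: 3125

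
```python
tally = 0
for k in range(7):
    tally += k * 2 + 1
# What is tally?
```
Trace:
  tally=0
  tally=1, k=0
  tally=4, k=1
  tally=9, k=2
  tally=16, k=3
  tally=25, k=4
  tally=36, k=5
  tally=49, k=6

Final answer: 49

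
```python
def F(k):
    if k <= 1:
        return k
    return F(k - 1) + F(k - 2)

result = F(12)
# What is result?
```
Call trace (a repeated sub-call is expanded the first time; later identical calls just restate its return value):
F(k=12)
  F(k=11)
    F(k=10)
      F(k=9)
        F(k=8)
          F(k=7)
            F(k=6)
              F(k=5)
                F(k=4)
                  F(k=3)
                    F(k=2)
                      F(k=1)
                      -> return 1
                      F(k=0)
                      -> return 0
                    -> return 1
                    F(k=1)
                    -> return 1
                  -> return 2
                  F(k=2) -> return 1  (same call as traced above)
                -> return 3
                F(k=3) -> return 2  (same call as traced above)
              -> return 5
              F(k=4) -> return 3  (same call as traced above)
            -> return 8
            F(k=5) -> return 5  (same call as traced above)
          -> return 13
          F(k=6) -> return 8  (same call as traced above)
        -> return 21
        F(k=7) -> return 13  (same call as traced above)
      -> return 34
      F(k=8) -> return 21  (same call as traced above)
    -> return 55
    F(k=9) -> return 34  (same call as traced above)
  -> return 89
  F(k=10) -> return 55  (same call as traced above)
-> return 144

Final answer: 144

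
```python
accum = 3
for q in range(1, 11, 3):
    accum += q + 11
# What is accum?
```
Trace:
  accum=3
  accum=15, q=1
  accum=30, q=4
  accum=48, q=7
  accum=69, q=10

Final answer: 69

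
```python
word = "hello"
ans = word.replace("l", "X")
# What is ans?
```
Trace:
  word='hello'
  word='hello', ans='heXXo'

Final answer: 'heXXo'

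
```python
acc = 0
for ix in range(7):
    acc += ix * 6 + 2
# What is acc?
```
Trace:
  acc=0
  acc=2, ix=0
  acc=10, ix=1
  acc=24, ix=2
  acc=44, ix=3
  acc=70, ix=4
  acc=102, ix=5
  acc=140, ix=6

Final answer: 140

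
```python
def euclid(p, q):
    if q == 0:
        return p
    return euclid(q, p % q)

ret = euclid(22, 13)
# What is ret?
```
Call trace:
euclid(p=22, q=13)
  euclid(p=13, q=9)
    euclid(p=9, q=4)
      euclid(p=4, q=1)
        euclid(p=1, q=0)
        -> return 1
      -> return 1
    -> return 1
  -> return 1
-> return 1

Final answer: 1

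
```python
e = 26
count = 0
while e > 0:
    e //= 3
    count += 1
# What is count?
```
Trace:
  e=26
  e=26, count=0
  e=8, count=1
  e=2, count=2
  e=0, count=3

Final answer: 3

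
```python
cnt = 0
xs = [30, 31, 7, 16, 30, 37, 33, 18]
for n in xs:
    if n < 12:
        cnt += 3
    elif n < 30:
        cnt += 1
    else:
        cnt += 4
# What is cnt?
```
Trace:
  cnt=0
  cnt=4, n=30
  cnt=8, n=31
  cnt=11, n=7
  cnt=12, n=16
  cnt=16, n=30
  cnt=20, n=37
  cnt=24, n=33
  cnt=25, n=18

Final answer: 25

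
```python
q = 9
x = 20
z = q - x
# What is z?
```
Trace:
  q=9
  q=9, x=20
  q=9, x=20, z=-11

Final answer: -11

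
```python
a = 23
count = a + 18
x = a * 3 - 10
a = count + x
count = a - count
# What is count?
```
Trace:
  a=23
  a=23, count=41
  a=23, count=41, x=59
  a=100, count=41, x=59
  a=100, count=59, x=59

Final answer: 59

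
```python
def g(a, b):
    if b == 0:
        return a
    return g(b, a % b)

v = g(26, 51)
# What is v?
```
Call trace:
g(a=26, b=51)
  g(a=51, b=26)
    g(a=26, b=25)
      g(a=25, b=1)
        g(a=1, b=0)
        -> return 1
      -> return 1
    -> return 1
  -> return 1
-> return 1

Final answer: 1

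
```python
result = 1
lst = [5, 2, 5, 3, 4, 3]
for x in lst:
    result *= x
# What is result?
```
Trace:
  result=1
  result=5, x=5
  result=10, x=2
  result=50, x=5
  result=150, x=3
  result=600, x=4
  result=1800, x=3

Final answer: 1800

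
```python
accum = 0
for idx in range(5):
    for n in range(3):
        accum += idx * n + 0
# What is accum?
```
Trace:
  accum=0
  accum=0, idx=0, n=0
  accum=0, idx=0, n=1
  accum=0, idx=0, n=2
  accum=0, idx=1, n=0
  accum=1, idx=1, n=1
  accum=3, idx=1, n=2
  accum=3, idx=2, n=0
  accum=5, idx=2, n=1
  accum=9, idx=2, n=2
  accum=9, idx=3, n=0
  accum=12, idx=3, n=1
  accum=18, idx=3, n=2
  accum=18, idx=4, n=0
  accum=22, idx=4, n=1
  accum=30, idx=4, n=2

Final answer: 30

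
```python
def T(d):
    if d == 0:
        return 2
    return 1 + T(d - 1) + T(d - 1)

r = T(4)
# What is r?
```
Call trace (a repeated sub-call is expanded the first time; later identical calls just restate its return value):
T(d=4)
  T(d=3)
    T(d=2)
      T(d=1)
        T(d=0)
        -> return 2
        T(d=0)
        -> return 2
      -> return 5
      T(d=1) -> return 5  (same call as traced above)
    -> return 11
    T(d=2) -> return 11  (same call as traced above)
  -> return 23
  T(d=3) -> return 23  (same call as traced above)
-> return 47

Final answer: 47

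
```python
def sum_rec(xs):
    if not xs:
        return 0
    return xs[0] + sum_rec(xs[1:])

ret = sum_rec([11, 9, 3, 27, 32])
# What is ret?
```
Call trace:
sum_rec(xs=[11, 9, 3, 27, 32])
  sum_rec(xs=[9, 3, 27, 32])
    sum_rec(xs=[3, 27, 32])
      sum_rec(xs=[27, 32])
        sum_rec(xs=[32])
          sum_rec(xs=[])
          -> return 0
        -> return 32
      -> return 59
    -> return 62
  -> return 71
-> return 82

Final answer: 82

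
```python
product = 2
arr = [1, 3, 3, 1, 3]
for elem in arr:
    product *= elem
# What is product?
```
Trace:
  product=2
  product=2, elem=1
  product=6, elem=3
  product=18, elem=3
  product=18, elem=1
  product=54, elem=3

Final answer: 54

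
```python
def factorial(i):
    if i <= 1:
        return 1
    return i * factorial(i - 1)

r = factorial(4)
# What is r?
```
Call trace:
factorial(i=4)
  factorial(i=3)
    factorial(i=2)
      factorial(i=1)
      -> return 1
    -> return 2
  -> return 6
-> return 24

Final answer: 24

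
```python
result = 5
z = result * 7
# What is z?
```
Trace:
  result=5
  result=5, z=35

Final answer: 35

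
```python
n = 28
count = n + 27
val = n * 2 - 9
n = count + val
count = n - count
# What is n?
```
Trace:
  n=28
  n=28, count=55
  n=28, count=55, val=47
  n=102, count=55, val=47
  n=102, count=47, val=47

Final answer: 102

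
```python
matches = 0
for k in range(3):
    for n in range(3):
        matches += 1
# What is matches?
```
Trace:
  matches=0
  matches=1, k=0, n=0
  matches=2, k=0, n=1
  matches=3, k=0, n=2
  matches=4, k=1, n=0
  matches=5, k=1, n=1
  matches=6, k=1, n=2
  matches=7, k=2, n=0
  matches=8, k=2, n=1
  matches=9, k=2, n=2

Final answer: 9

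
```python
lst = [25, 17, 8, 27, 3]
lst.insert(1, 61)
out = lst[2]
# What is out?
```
Trace:
  lst=[25, 17, 8, 27, 3]
  lst=[25, 61, 17, 8, 27, 3]
  lst=[25, 61, 17, 8, 27, 3], out=17

Final answer: 17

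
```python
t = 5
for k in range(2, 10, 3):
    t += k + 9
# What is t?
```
Trace:
  t=5
  t=16, k=2
  t=30, k=5
  t=47, k=8

Final answer: 47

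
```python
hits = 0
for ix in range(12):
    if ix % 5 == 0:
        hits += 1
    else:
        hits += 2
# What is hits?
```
Trace:
  hits=0
  hits=1, ix=0
  hits=3, ix=1
  hits=5, ix=2
  hits=7, ix=3
  hits=9, ix=4
  hits=10, ix=5
  hits=12, ix=6
  hits=14, ix=7
  hits=16, ix=8
  hits=18, ix=9
  hits=19, ix=10
  hits=21, ix=11

Final answer: 21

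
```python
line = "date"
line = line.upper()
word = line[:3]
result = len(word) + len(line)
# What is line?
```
Trace:
  line='date'
  line='DATE'
  line='DATE', word='DAT'
  line='DATE', word='DAT', result=7

Final answer: 'DATE'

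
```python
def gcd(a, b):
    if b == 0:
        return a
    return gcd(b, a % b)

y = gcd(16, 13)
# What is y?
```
Call trace:
gcd(a=16, b=13)
  gcd(a=13, b=3)
    gcd(a=3, b=1)
      gcd(a=1, b=0)
      -> return 1
    -> return 1
  -> return 1
-> return 1

Final answer: 1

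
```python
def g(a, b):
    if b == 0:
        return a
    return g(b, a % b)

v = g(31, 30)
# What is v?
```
Call trace:
g(a=31, b=30)
  g(a=30, b=1)
    g(a=1, b=0)
    -> return 1
  -> return 1
-> return 1

Final answer: 1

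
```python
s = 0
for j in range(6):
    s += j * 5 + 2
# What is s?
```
Trace:
  s=0
  s=2, j=0
  s=9, j=1
  s=21, j=2
  s=38, j=3
  s=60, j=4
  s=87, j=5

Final answer: 87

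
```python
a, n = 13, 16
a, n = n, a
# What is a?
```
Trace:
  a=13, n=16
  a=16, n=13

Final answer: 16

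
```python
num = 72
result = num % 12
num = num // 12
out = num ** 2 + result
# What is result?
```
Trace:
  num=72
  num=72, result=0
  num=6, result=0
  num=6, result=0, out=36

Final answer: 0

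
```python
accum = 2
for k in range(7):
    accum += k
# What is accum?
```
Trace:
  accum=2
  accum=2, k=0
  accum=3, k=1
  accum=5, k=2
  accum=8, k=3
  accum=12, k=4
  accum=17, k=5
  accum=23, k=6

Final answer: 23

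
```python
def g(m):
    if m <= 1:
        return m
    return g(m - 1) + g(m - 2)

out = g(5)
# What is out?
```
Call trace (a repeated sub-call is expanded the first time; later identical calls just restate its return value):
g(m=5)
  g(m=4)
    g(m=3)
      g(m=2)
        g(m=1)
        -> return 1
        g(m=0)
        -> return 0
      -> return 1
      g(m=1)
      -> return 1
    -> return 2
    g(m=2) -> return 1  (same call as traced above)
  -> return 3
  g(m=3) -> return 2  (same call as traced above)
-> return 5

Final answer: 5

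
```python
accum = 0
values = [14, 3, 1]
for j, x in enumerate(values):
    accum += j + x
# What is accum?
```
Trace:
  accum=0
  accum=14, j=0, x=14
  accum=18, j=1, x=3
  accum=21, j=2, x=1

Final answer: 21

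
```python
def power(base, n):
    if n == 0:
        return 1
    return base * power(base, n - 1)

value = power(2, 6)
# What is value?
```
Call trace:
power(base=2, n=6)
  power(base=2, n=5)
    power(base=2, n=4)
      power(base=2, n=3)
        power(base=2, n=2)
          power(base=2, n=1)
            power(base=2, n=0)
            -> return 1
          -> return 2
        -> return 4
      -> return 8
    -> return 16
  -> return 32
-> return 64

Final answer: 64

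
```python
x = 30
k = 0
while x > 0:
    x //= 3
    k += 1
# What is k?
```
Trace:
  x=30
  x=30, k=0
  x=10, k=1
  x=3, k=2
  x=1, k=3
  x=0, k=4

Final answer: 4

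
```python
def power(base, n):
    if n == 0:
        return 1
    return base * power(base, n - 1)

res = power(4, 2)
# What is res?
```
Call trace:
power(base=4, n=2)
  power(base=4, n=1)
    power(base=4, n=0)
    -> return 1
  -> return 4
-> return 16

Final answer: 16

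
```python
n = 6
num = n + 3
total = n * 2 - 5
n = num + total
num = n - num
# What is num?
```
Trace:
  n=6
  n=6, num=9
  n=6, num=9, total=7
  n=16, num=9, total=7
  n=16, num=7, total=7

Final answer: 7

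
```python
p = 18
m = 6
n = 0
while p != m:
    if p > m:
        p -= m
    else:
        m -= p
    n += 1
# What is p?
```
Trace:
  p=18
  p=18, m=6
  p=18, m=6, n=0
  p=12, m=6, n=1
  p=6, m=6, n=2

Final answer: 6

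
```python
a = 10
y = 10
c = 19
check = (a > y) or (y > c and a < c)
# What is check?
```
Trace:
  a=10
  a=10, y=10
  a=10, y=10, c=19
  a=10, y=10, c=19, check=False

Final answer: False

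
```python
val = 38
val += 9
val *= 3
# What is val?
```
Trace:
  val=38
  val=47
  val=141

Final answer: 141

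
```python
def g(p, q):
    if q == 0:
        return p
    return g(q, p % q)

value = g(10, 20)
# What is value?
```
Call trace:
g(p=10, q=20)
  g(p=20, q=10)
    g(p=10, q=0)
    -> return 10
  -> return 10
-> return 10

Final answer: 10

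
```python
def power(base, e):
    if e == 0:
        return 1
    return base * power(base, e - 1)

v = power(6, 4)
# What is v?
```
Call trace:
power(base=6, e=4)
  power(base=6, e=3)
    power(base=6, e=2)
      power(base=6, e=1)
        power(base=6, e=0)
        -> return 1
      -> return 6
    -> return 36
  -> return 216
-> return 1296

Final answer: 1296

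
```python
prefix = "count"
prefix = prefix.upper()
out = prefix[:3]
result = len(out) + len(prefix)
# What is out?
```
Trace:
  prefix='count'
  prefix='COUNT'
  prefix='COUNT', out='COU'
  prefix='COUNT', out='COU', result=8

Final answer: 'COU'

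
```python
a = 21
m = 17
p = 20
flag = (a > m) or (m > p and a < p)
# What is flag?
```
Trace:
  a=21
  a=21, m=17
  a=21, m=17, p=20
  a=21, m=17, p=20, flag=True

Final answer: True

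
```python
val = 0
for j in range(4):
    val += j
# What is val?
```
Trace:
  val=0
  val=0, j=0
  val=1, j=1
  val=3, j=2
  val=6, j=3

Final answer: 6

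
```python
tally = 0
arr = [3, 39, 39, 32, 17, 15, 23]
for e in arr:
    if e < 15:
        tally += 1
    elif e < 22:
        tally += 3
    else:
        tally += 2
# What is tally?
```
Trace:
  tally=0
  tally=1, e=3
  tally=3, e=39
  tally=5, e=39
  tally=7, e=32
  tally=10, e=17
  tally=13, e=15
  tally=15, e=23

Final answer: 15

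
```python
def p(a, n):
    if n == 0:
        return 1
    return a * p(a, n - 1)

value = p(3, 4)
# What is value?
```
Call trace:
p(a=3, n=4)
  p(a=3, n=3)
    p(a=3, n=2)
      p(a=3, n=1)
        p(a=3, n=0)
        -> return 1
      -> return 3
    -> return 9
  -> return 27
-> return 81

Final answer: 81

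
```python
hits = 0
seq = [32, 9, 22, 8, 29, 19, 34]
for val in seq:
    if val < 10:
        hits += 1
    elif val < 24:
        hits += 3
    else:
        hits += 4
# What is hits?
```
Trace:
  hits=0
  hits=4, val=32
  hits=5, val=9
  hits=8, val=22
  hits=9, val=8
  hits=13, val=29
  hits=16, val=19
  hits=20, val=34

Final answer: 20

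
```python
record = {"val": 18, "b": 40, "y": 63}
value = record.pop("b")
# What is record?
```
Trace:
  record={'val': 18, 'b': 40, 'y': 63}
  record={'val': 18, 'y': 63}, value=40

Final answer: {'val': 18, 'y': 63}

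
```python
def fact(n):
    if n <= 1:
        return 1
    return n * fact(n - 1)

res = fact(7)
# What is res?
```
Call trace:
fact(n=7)
  fact(n=6)
    fact(n=5)
      fact(n=4)
        fact(n=3)
          fact(n=2)
            fact(n=1)
            -> return 1
          -> return 2
        -> return 6
      -> return 24
    -> return 120
  -> return 720
-> return 5040

Final answer: 5040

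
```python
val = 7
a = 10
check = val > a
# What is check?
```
Trace:
  val=7
  val=7, a=10
  val=7, a=10, check=False

Final answer: False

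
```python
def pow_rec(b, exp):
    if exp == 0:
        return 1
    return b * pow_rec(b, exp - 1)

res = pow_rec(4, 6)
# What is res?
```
Call trace:
pow_rec(b=4, exp=6)
  pow_rec(b=4, exp=5)
    pow_rec(b=4, exp=4)
      pow_rec(b=4, exp=3)
        pow_rec(b=4, exp=2)
          pow_rec(b=4, exp=1)
            pow_rec(b=4, exp=0)
            -> return 1
          -> return 4
        -> return 16
      -> return 64
    -> return 256
  -> return 1024
-> return 4096

Final answer: 4096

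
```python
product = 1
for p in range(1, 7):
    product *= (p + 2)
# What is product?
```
Trace:
  product=1
  product=3, p=1
  product=12, p=2
  product=60, p=3
  product=360, p=4
  product=2520, p=5
  product=20160, p=6

Final answer: 20160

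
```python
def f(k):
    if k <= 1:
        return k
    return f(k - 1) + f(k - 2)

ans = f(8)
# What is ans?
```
Call trace (a repeated sub-call is expanded the first time; later identical calls just restate its return value):
f(k=8)
  f(k=7)
    f(k=6)
      f(k=5)
        f(k=4)
          f(k=3)
            f(k=2)
              f(k=1)
              -> return 1
              f(k=0)
              -> return 0
            -> return 1
            f(k=1)
            -> return 1
          -> return 2
          f(k=2) -> return 1  (same call as traced above)
        -> return 3
        f(k=3) -> return 2  (same call as traced above)
      -> return 5
      f(k=4) -> return 3  (same call as traced above)
    -> return 8
    f(k=5) -> return 5  (same call as traced above)
  -> return 13
  f(k=6) -> return 8  (same call as traced above)
-> return 21

Final answer: 21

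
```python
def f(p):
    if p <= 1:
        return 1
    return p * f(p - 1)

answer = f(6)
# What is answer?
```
Call trace:
f(p=6)
  f(p=5)
    f(p=4)
      f(p=3)
        f(p=2)
          f(p=1)
          -> return 1
        -> return 2
      -> return 6
    -> return 24
  -> return 120
-> return 720

Final answer: 720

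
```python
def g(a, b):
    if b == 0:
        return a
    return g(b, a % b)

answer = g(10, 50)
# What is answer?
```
Call trace:
g(a=10, b=50)
  g(a=50, b=10)
    g(a=10, b=0)
    -> return 10
  -> return 10
-> return 10

Final answer: 10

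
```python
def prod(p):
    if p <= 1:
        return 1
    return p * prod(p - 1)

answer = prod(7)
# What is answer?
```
Call trace:
prod(p=7)
  prod(p=6)
    prod(p=5)
      prod(p=4)
        prod(p=3)
          prod(p=2)
            prod(p=1)
            -> return 1
          -> return 2
        -> return 6
      -> return 24
    -> return 120
  -> return 720
-> return 5040

Final answer: 5040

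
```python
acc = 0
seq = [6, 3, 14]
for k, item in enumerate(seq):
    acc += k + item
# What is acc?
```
Trace:
  acc=0
  acc=6, k=0, item=6
  acc=10, k=1, item=3
  acc=26, k=2, item=14

Final answer: 26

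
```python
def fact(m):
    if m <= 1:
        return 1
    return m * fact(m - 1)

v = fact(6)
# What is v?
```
Call trace:
fact(m=6)
  fact(m=5)
    fact(m=4)
      fact(m=3)
        fact(m=2)
          fact(m=1)
          -> return 1
        -> return 2
      -> return 6
    -> return 24
  -> return 120
-> return 720

Final answer: 720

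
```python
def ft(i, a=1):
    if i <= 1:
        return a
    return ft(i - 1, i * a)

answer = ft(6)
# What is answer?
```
Call trace:
ft(i=6, a=1)
  ft(i=5, a=6)
    ft(i=4, a=30)
      ft(i=3, a=120)
        ft(i=2, a=360)
          ft(i=1, a=720)
          -> return 720
        -> return 720
      -> return 720
    -> return 720
  -> return 720
-> return 720

Final answer: 720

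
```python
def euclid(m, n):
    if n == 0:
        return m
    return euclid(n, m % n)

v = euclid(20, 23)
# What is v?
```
Call trace:
euclid(m=20, n=23)
  euclid(m=23, n=20)
    euclid(m=20, n=3)
      euclid(m=3, n=2)
        euclid(m=2, n=1)
          euclid(m=1, n=0)
          -> return 1
        -> return 1
      -> return 1
    -> return 1
  -> return 1
-> return 1

Final answer: 1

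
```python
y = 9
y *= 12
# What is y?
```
Trace:
  y=9
  y=108

Final answer: 108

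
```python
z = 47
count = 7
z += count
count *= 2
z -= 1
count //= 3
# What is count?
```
Trace:
  z=47
  z=47, count=7
  z=54, count=7
  z=54, count=14
  z=53, count=14
  z=53, count=4

Final answer: 4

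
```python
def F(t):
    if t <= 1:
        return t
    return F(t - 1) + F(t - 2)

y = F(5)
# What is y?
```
Call trace (a repeated sub-call is expanded the first time; later identical calls just restate its return value):
F(t=5)
  F(t=4)
    F(t=3)
      F(t=2)
        F(t=1)
        -> return 1
        F(t=0)
        -> return 0
      -> return 1
      F(t=1)
      -> return 1
    -> return 2
    F(t=2) -> return 1  (same call as traced above)
  -> return 3
  F(t=3) -> return 2  (same call as traced above)
-> return 5

Final answer: 5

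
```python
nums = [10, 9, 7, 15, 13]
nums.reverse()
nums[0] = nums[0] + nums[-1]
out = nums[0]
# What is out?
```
Trace:
  nums=[10, 9, 7, 15, 13]
  nums=[13, 15, 7, 9, 10]
  nums=[23, 15, 7, 9, 10]
  nums=[23, 15, 7, 9, 10], out=23

Final answer: 23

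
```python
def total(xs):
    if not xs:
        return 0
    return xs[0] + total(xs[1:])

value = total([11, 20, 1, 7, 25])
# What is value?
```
Call trace:
total(xs=[11, 20, 1, 7, 25])
  total(xs=[20, 1, 7, 25])
    total(xs=[1, 7, 25])
      total(xs=[7, 25])
        total(xs=[25])
          total(xs=[])
          -> return 0
        -> return 25
      -> return 32
    -> return 33
  -> return 53
-> return 64

Final answer: 64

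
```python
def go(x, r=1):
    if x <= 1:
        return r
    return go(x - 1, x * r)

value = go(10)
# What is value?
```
Call trace:
go(x=10, r=1)
  go(x=9, r=10)
    go(x=8, r=90)
      go(x=7, r=720)
        go(x=6, r=5040)
          go(x=5, r=30240)
            go(x=4, r=151200)
              go(x=3, r=604800)
                go(x=2, r=1814400)
                  go(x=1, r=3628800)
                  -> return 3628800
                -> return 3628800
              -> return 3628800
            -> return 3628800
          -> return 3628800
        -> return 3628800
      -> return 3628800
    -> return 3628800
  -> return 3628800
-> return 3628800

Final answer: 3628800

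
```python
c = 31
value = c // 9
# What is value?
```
Trace:
  c=31
  c=31, value=3

Final answer: 3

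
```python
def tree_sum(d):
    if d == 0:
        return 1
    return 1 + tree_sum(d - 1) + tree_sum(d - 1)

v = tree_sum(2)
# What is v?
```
Call trace (a repeated sub-call is expanded the first time; later identical calls just restate its return value):
tree_sum(d=2)
  tree_sum(d=1)
    tree_sum(d=0)
    -> return 1
    tree_sum(d=0)
    -> return 1
  -> return 3
  tree_sum(d=1) -> return 3  (same call as traced above)
-> return 7

Final answer: 7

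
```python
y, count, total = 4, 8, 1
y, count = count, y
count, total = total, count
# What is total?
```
Trace:
  y=4, count=8, total=1
  y=8, count=4, total=1
  y=8, count=1, total=4

Final answer: 4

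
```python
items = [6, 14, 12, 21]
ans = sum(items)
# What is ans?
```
Trace:
  items=[6, 14, 12, 21]
  items=[6, 14, 12, 21], ans=53

Final answer: 53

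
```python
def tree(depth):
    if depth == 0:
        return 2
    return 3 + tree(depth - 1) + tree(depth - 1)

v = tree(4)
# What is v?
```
Call trace (a repeated sub-call is expanded the first time; later identical calls just restate its return value):
tree(depth=4)
  tree(depth=3)
    tree(depth=2)
      tree(depth=1)
        tree(depth=0)
        -> return 2
        tree(depth=0)
        -> return 2
      -> return 7
      tree(depth=1) -> return 7  (same call as traced above)
    -> return 17
    tree(depth=2) -> return 17  (same call as traced above)
  -> return 37
  tree(depth=3) -> return 37  (same call as traced above)
-> return 77

Final answer: 77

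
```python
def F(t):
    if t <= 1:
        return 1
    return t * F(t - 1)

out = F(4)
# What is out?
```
Call trace:
F(t=4)
  F(t=3)
    F(t=2)
      F(t=1)
      -> return 1
    -> return 2
  -> return 6
-> return 24

Final answer: 24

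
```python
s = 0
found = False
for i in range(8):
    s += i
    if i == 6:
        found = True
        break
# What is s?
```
Trace:
  s=0
  s=0, found=False
  s=0, found=False, i=0
  s=1, found=False, i=1
  s=3, found=False, i=2
  s=6, found=False, i=3
  s=10, found=False, i=4
  s=15, found=False, i=5
  s=21, found=True, i=6

Final answer: 21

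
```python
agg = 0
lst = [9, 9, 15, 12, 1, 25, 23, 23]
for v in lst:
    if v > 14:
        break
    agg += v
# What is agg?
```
Trace:
  agg=0
  agg=9, v=9
  agg=18, v=9
  agg=18, v=15

Final answer: 18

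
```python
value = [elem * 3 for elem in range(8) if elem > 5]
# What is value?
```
Trace:
  elem=0
  elem=1
  elem=2
  elem=3
  elem=4
  elem=5
  elem=6
  elem=7
  value=[18, 21]

Final answer: [18, 21]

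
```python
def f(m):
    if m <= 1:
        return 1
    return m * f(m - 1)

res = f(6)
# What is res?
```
Call trace:
f(m=6)
  f(m=5)
    f(m=4)
      f(m=3)
        f(m=2)
          f(m=1)
          -> return 1
        -> return 2
      -> return 6
    -> return 24
  -> return 120
-> return 720

Final answer: 720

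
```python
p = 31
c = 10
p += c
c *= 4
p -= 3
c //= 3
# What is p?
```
Trace:
  p=31
  p=31, c=10
  p=41, c=10
  p=41, c=40
  p=38, c=40
  p=38, c=13

Final answer: 38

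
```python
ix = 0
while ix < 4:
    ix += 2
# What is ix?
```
Trace:
  ix=0
  ix=2
  ix=4

Final answer: 4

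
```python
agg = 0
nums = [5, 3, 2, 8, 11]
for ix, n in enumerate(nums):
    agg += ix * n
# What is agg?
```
Trace:
  agg=0
  agg=0, ix=0, n=5
  agg=3, ix=1, n=3
  agg=7, ix=2, n=2
  agg=31, ix=3, n=8
  agg=75, ix=4, n=11

Final answer: 75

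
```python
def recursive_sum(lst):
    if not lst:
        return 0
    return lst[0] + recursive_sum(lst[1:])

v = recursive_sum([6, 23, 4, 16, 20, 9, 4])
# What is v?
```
Call trace:
recursive_sum(lst=[6, 23, 4, 16, 20, 9, 4])
  recursive_sum(lst=[23, 4, 16, 20, 9, 4])
    recursive_sum(lst=[4, 16, 20, 9, 4])
      recursive_sum(lst=[16, 20, 9, 4])
        recursive_sum(lst=[20, 9, 4])
          recursive_sum(lst=[9, 4])
            recursive_sum(lst=[4])
              recursive_sum(lst=[])
              -> return 0
            -> return 4
          -> return 13
        -> return 33
      -> return 49
    -> return 53
  -> return 76
-> return 82

Final answer: 82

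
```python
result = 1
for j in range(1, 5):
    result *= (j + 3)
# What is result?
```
Trace:
  result=1
  result=4, j=1
  result=20, j=2
  result=120, j=3
  result=840, j=4

Final answer: 840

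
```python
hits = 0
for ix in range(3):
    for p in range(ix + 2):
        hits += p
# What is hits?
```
Trace:
  hits=0
  hits=0, ix=0, p=0
  hits=1, ix=0, p=1
  hits=1, ix=1, p=0
  hits=2, ix=1, p=1
  hits=4, ix=1, p=2
  hits=4, ix=2, p=0
  hits=5, ix=2, p=1
  hits=7, ix=2, p=2
  hits=10, ix=2, p=3

Final answer: 10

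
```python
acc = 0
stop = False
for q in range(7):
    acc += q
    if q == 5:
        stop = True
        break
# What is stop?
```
Trace:
  acc=0
  acc=0, stop=False
  acc=0, stop=False, q=0
  acc=1, stop=False, q=1
  acc=3, stop=False, q=2
  acc=6, stop=False, q=3
  acc=10, stop=False, q=4
  acc=15, stop=True, q=5

Final answer: True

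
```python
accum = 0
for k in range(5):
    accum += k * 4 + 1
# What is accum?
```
Trace:
  accum=0
  accum=1, k=0
  accum=6, k=1
  accum=15, k=2
  accum=28, k=3
  accum=45, k=4

Final answer: 45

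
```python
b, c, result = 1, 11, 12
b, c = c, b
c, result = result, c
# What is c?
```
Trace:
  b=1, c=11, result=12
  b=11, c=1, result=12
  b=11, c=12, result=1

Final answer: 12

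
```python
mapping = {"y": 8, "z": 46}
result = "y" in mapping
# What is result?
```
Trace:
  mapping={'y': 8, 'z': 46}
  mapping={'y': 8, 'z': 46}, result=True

Final answer: True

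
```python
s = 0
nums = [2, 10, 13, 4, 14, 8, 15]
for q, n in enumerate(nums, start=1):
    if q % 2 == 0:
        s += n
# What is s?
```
Trace:
  s=0
  s=0, q=1, n=2
  s=10, q=2, n=10
  s=10, q=3, n=13
  s=14, q=4, n=4
  s=14, q=5, n=14
  s=22, q=6, n=8
  s=22, q=7, n=15

Final answer: 22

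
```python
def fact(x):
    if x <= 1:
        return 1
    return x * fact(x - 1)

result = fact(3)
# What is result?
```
Call trace:
fact(x=3)
  fact(x=2)
    fact(x=1)
    -> return 1
  -> return 2
-> return 6

Final answer: 6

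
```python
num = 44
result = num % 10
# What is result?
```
Trace:
  num=44
  num=44, result=4

Final answer: 4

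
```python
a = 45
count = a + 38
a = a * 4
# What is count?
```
Trace:
  a=45
  a=45, count=83
  a=180, count=83

Final answer: 83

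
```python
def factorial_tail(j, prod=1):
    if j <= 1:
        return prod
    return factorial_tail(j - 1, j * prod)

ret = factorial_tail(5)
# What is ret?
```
Call trace:
factorial_tail(j=5, prod=1)
  factorial_tail(j=4, prod=5)
    factorial_tail(j=3, prod=20)
      factorial_tail(j=2, prod=60)
        factorial_tail(j=1, prod=120)
        -> return 120
      -> return 120
    -> return 120
  -> return 120
-> return 120

Final answer: 120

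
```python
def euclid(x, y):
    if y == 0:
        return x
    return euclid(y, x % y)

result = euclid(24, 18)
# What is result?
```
Call trace:
euclid(x=24, y=18)
  euclid(x=18, y=6)
    euclid(x=6, y=0)
    -> return 6
  -> return 6
-> return 6

Final answer: 6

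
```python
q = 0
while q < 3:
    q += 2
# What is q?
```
Trace:
  q=0
  q=2
  q=4

Final answer: 4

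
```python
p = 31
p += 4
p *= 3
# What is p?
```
Trace:
  p=31
  p=35
  p=105

Final answer: 105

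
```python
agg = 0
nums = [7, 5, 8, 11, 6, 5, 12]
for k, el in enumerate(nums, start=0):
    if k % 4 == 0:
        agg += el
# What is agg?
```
Trace:
  agg=0
  agg=7, k=0, el=7
  agg=7, k=1, el=5
  agg=7, k=2, el=8
  agg=7, k=3, el=11
  agg=13, k=4, el=6
  agg=13, k=5, el=5
  agg=13, k=6, el=12

Final answer: 13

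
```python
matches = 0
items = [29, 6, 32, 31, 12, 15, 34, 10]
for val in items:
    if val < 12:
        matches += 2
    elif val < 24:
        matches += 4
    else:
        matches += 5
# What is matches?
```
Trace:
  matches=0
  matches=5, val=29
  matches=7, val=6
  matches=12, val=32
  matches=17, val=31
  matches=21, val=12
  matches=25, val=15
  matches=30, val=34
  matches=32, val=10

Final answer: 32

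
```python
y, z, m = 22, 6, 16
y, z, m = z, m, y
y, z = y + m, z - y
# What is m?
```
Trace:
  y=22, z=6, m=16
  y=6, z=16, m=22
  y=28, z=10, m=22

Final answer: 22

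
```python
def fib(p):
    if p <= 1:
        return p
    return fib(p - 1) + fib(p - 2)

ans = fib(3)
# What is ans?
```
Call trace:
fib(p=3)
  fib(p=2)
    fib(p=1)
    -> return 1
    fib(p=0)
    -> return 0
  -> return 1
  fib(p=1)
  -> return 1
-> return 2

Final answer: 2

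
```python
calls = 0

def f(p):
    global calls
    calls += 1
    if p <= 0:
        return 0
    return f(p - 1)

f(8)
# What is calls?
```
Call trace:
f(p=8)
  f(p=7)
    f(p=6)
      f(p=5)
        f(p=4)
          f(p=3)
            f(p=2)
              f(p=1)
                f(p=0)
                -> return 0
              -> return 0
            -> return 0
          -> return 0
        -> return 0
      -> return 0
    -> return 0
  -> return 0
-> return 0

calls is incremented once per call. f is entered once for each p = 8, 7, 6, 5, 4, 3, 2, 1, 0 (the p <= 0 call returns without recursing), i.e. 8 + 1 calls.
calls = 9

Final answer: 9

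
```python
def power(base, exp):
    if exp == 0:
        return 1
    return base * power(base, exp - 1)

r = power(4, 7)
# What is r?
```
Call trace:
power(base=4, exp=7)
  power(base=4, exp=6)
    power(base=4, exp=5)
      power(base=4, exp=4)
        power(base=4, exp=3)
          power(base=4, exp=2)
            power(base=4, exp=1)
              power(base=4, exp=0)
              -> return 1
            -> return 4
          -> return 16
        -> return 64
      -> return 256
    -> return 1024
  -> return 4096
-> return 16384

Final answer: 16384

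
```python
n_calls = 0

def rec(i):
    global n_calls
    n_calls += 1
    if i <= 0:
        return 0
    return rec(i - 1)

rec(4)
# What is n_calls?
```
Call trace:
rec(i=4)
  rec(i=3)
    rec(i=2)
      rec(i=1)
        rec(i=0)
        -> return 0
      -> return 0
    -> return 0
  -> return 0
-> return 0

n_calls is incremented once per call. rec is entered once for each i = 4, 3, 2, 1, 0 (the i <= 0 call returns without recursing), i.e. 4 + 1 calls.
n_calls = 5

Final answer: 5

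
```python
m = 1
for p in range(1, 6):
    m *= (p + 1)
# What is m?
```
Trace:
  m=1
  m=2, p=1
  m=6, p=2
  m=24, p=3
  m=120, p=4
  m=720, p=5

Final answer: 720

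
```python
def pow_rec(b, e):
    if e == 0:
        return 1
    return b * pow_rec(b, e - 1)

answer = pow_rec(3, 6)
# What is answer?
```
Call trace:
pow_rec(b=3, e=6)
  pow_rec(b=3, e=5)
    pow_rec(b=3, e=4)
      pow_rec(b=3, e=3)
        pow_rec(b=3, e=2)
          pow_rec(b=3, e=1)
            pow_rec(b=3, e=0)
            -> return 1
          -> return 3
        -> return 9
      -> return 27
    -> return 81
  -> return 243
-> return 729

Final answer: 729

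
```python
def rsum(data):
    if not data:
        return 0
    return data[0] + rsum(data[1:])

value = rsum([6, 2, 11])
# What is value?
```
Call trace:
rsum(data=[6, 2, 11])
  rsum(data=[2, 11])
    rsum(data=[11])
      rsum(data=[])
      -> return 0
    -> return 11
  -> return 13
-> return 19

Final answer: 19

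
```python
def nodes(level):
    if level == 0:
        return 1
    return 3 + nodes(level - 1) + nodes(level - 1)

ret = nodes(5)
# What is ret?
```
Call trace (a repeated sub-call is expanded the first time; later identical calls just restate its return value):
nodes(level=5)
  nodes(level=4)
    nodes(level=3)
      nodes(level=2)
        nodes(level=1)
          nodes(level=0)
          -> return 1
          nodes(level=0)
          -> return 1
        -> return 5
        nodes(level=1) -> return 5  (same call as traced above)
      -> return 13
      nodes(level=2) -> return 13  (same call as traced above)
    -> return 29
    nodes(level=3) -> return 29  (same call as traced above)
  -> return 61
  nodes(level=4) -> return 61  (same call as traced above)
-> return 125

Final answer: 125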